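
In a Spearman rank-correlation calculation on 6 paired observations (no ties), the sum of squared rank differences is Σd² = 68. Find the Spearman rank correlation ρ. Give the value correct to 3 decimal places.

ρ = 1 − 6Σd² / [n(n²−1)] = 1 − 6×68 / (6×35)
  = 1 − 408/210 = 1 − 1.9429 ≈ -0.943

-0.943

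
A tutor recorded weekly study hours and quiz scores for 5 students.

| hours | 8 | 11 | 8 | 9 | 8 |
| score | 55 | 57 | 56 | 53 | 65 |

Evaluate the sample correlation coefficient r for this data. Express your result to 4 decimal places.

-0.1999

n = 5, Σx = 44, Σy = 286, Σx² = 394, Σy² = 16444, Σxy = 2512
nΣxy − ΣxΣy = 12560 − 12584 = -24
nΣx² − (Σx)² = 1970 − 1936 = 34; nΣy² − (Σy)² = 82220 − 81796 = 424
r = -24 / √(34 × 424) = -24 / 120.0666 ≈ -0.1999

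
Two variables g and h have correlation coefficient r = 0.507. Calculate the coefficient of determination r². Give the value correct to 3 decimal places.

0.257

r² = (0.507)² = 0.257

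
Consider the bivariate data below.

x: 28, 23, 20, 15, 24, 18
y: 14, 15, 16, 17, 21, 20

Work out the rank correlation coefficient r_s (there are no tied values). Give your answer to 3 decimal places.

Rank x: 6, 4, 3, 1, 5, 2
Rank y: 1, 2, 3, 4, 6, 5
d = rank(x) − rank(y): 5, 2, 0, -3, -1, -3; Σd² = 48
ρ = 1 − 6Σd² / [n(n²−1)] = 1 − 6×48 / (6×35) = 1 − 288/210 ≈ -0.371

-0.371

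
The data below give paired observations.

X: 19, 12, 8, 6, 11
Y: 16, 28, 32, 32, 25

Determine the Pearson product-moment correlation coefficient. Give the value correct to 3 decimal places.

n = 5, ΣX = 56, ΣY = 133, ΣX² = 726, ΣY² = 3713, ΣXY = 1363
nΣXY − ΣXΣY = 6815 − 7448 = -633
nΣX² − (ΣX)² = 3630 − 3136 = 494; nΣY² − (ΣY)² = 18565 − 17689 = 876
r = -633 / √(494 × 876) = -633 / 657.8328 ≈ -0.962

-0.962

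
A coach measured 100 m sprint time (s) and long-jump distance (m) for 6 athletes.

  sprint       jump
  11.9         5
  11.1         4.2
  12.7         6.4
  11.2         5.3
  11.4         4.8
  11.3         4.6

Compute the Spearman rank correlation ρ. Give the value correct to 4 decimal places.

0.6571

Rank sprint: 5, 1, 6, 2, 4, 3
Rank jump: 4, 1, 6, 5, 3, 2
d = rank(sprint) − rank(jump): 1, 0, 0, -3, 1, 1; Σd² = 12
ρ = 1 − 6Σd² / [n(n²−1)] = 1 − 6×12 / (6×35) = 1 − 72/210 ≈ 0.6571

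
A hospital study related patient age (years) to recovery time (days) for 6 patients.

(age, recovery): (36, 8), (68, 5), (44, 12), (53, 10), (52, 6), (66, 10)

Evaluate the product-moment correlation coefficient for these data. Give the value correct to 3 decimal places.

-0.325

n = 6, Σx = 319, Σy = 51, Σx² = 17725, Σy² = 469, Σxy = 2658
nΣxy − ΣxΣy = 15948 − 16269 = -321
nΣx² − (Σx)² = 106350 − 101761 = 4589; nΣy² − (Σy)² = 2814 − 2601 = 213
r = -321 / √(4589 × 213) = -321 / 988.6643 ≈ -0.325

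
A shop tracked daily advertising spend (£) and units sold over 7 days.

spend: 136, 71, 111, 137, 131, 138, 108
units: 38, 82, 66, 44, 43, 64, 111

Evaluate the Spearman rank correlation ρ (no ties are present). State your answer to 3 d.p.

-0.643

Rank spend: 5, 1, 3, 6, 4, 7, 2
Rank units: 1, 6, 5, 3, 2, 4, 7
d = rank(spend) − rank(units): 4, -5, -2, 3, 2, 3, -5; Σd² = 92
ρ = 1 − 6Σd² / [n(n²−1)] = 1 − 6×92 / (7×48) = 1 − 552/336 ≈ -0.643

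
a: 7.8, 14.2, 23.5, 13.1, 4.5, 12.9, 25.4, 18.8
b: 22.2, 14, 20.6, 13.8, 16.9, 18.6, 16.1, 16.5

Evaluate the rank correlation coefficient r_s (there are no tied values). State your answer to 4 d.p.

Rank a: 2, 5, 7, 4, 1, 3, 8, 6
Rank b: 8, 2, 7, 1, 5, 6, 3, 4
d = rank(a) − rank(b): -6, 3, 0, 3, -4, -3, 5, 2; Σd² = 108
ρ = 1 − 6Σd² / [n(n²−1)] = 1 − 6×108 / (8×63) = 1 − 648/504 ≈ -0.2857

-0.2857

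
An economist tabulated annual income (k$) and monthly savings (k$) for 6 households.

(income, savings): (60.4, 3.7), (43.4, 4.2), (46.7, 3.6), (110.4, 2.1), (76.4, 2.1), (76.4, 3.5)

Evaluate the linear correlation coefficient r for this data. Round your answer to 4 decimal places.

n = 6, Σx = 413.7, Σy = 19.2, Σx² = 31574.69, Σy² = 65.36, Σxy = 1233.56
nΣxy − ΣxΣy = 7401.36 − 7943.04 = -541.68
nΣx² − (Σx)² = 189448.14 − 171147.69 = 18300.45; nΣy² − (Σy)² = 392.16 − 368.64 = 23.52
r = -541.68 / √(18300.45 × 23.52) = -541.68 / 656.0690 ≈ -0.8256

-0.8256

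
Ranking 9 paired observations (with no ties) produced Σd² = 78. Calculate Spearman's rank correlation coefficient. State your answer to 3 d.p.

0.350

ρ = 1 − 6Σd² / [n(n²−1)] = 1 − 6×78 / (9×80)
  = 1 − 468/720 = 1 − 0.6500 ≈ 0.350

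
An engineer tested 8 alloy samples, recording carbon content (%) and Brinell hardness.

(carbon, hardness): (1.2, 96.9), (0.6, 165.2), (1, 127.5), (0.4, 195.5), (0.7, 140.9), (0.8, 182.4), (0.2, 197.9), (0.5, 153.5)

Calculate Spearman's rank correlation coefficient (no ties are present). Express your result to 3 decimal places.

-0.833

Rank carbon: 8, 4, 7, 2, 5, 6, 1, 3
Rank hardness: 1, 5, 2, 7, 3, 6, 8, 4
d = rank(carbon) − rank(hardness): 7, -1, 5, -5, 2, 0, -7, -1; Σd² = 154
ρ = 1 − 6Σd² / [n(n²−1)] = 1 − 6×154 / (8×63) = 1 − 924/504 ≈ -0.833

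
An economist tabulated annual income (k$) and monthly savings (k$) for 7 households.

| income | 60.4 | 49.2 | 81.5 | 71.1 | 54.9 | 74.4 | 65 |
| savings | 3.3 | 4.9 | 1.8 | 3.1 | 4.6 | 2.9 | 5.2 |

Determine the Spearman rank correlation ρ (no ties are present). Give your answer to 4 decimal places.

Rank income: 3, 1, 7, 5, 2, 6, 4
Rank savings: 4, 6, 1, 3, 5, 2, 7
d = rank(income) − rank(savings): -1, -5, 6, 2, -3, 4, -3; Σd² = 100
ρ = 1 − 6Σd² / [n(n²−1)] = 1 − 6×100 / (7×48) = 1 − 600/336 ≈ -0.7857

-0.7857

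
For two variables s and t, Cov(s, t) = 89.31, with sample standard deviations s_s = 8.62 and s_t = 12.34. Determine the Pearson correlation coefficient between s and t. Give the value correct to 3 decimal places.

0.840

r = Cov(s,t) / (s_s · s_t) = 89.31 / (8.62 × 12.34)
  = 89.31 / 106.3708 ≈ 0.840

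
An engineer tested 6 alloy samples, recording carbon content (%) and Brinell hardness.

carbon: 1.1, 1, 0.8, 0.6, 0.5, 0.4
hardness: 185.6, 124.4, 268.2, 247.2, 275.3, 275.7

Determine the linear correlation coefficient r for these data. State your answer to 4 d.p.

n = 6, Σx = 4.4, Σy = 1376.4, Σx² = 3.62, Σy² = 334762.38, Σxy = 939.37
nΣxy − ΣxΣy = 5636.22 − 6056.16 = -419.94
nΣx² − (Σx)² = 21.72 − 19.36 = 2.36; nΣy² − (Σy)² = 2008574.28 − 1894476.96 = 114097.32
r = -419.94 / √(2.36 × 114097.32) = -419.94 / 518.9120 ≈ -0.8093

-0.8093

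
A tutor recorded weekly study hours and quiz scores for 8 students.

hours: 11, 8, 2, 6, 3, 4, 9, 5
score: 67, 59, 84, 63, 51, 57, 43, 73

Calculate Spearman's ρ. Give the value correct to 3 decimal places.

Rank hours: 8, 6, 1, 5, 2, 3, 7, 4
Rank score: 6, 4, 8, 5, 2, 3, 1, 7
d = rank(hours) − rank(score): 2, 2, -7, 0, 0, 0, 6, -3; Σd² = 102
ρ = 1 − 6Σd² / [n(n²−1)] = 1 − 6×102 / (8×63) = 1 − 612/504 ≈ -0.214

-0.214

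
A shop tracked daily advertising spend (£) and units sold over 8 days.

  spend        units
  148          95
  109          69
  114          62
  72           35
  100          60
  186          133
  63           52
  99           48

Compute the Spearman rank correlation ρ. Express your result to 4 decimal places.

Rank spend: 7, 5, 6, 2, 4, 8, 1, 3
Rank units: 7, 6, 5, 1, 4, 8, 3, 2
d = rank(spend) − rank(units): 0, -1, 1, 1, 0, 0, -2, 1; Σd² = 8
ρ = 1 − 6Σd² / [n(n²−1)] = 1 − 6×8 / (8×63) = 1 − 48/504 ≈ 0.9048

0.9048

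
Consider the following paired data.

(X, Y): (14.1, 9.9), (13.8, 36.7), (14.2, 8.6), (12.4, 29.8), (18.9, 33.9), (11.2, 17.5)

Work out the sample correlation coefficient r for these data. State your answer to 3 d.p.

0.316

n = 6, ΣX = 84.6, ΣY = 136.4, ΣX² = 1227.3, ΣY² = 3862.36, ΣXY = 1974.4
nΣXY − ΣXΣY = 11846.4 − 11539.44 = 306.96
nΣX² − (ΣX)² = 7363.8 − 7157.16 = 206.64; nΣY² − (ΣY)² = 23174.16 − 18604.96 = 4569.2
r = 306.96 / √(206.64 × 4569.2) = 306.96 / 971.6890 ≈ 0.316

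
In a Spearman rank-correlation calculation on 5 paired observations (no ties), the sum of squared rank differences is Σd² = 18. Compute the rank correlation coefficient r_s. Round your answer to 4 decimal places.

ρ = 1 − 6Σd² / [n(n²−1)] = 1 − 6×18 / (5×24)
  = 1 − 108/120 = 1 − 0.90000 ≈ 0.1000

0.1000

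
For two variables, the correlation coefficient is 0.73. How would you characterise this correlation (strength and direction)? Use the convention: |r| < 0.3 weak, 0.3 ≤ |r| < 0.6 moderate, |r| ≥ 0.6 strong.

r = 0.73 > 0 so the relationship is positive.
|r| = 0.73, which falls in the strong range.

strong positive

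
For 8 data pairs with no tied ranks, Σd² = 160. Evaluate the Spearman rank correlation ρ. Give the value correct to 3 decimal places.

-0.905

ρ = 1 − 6Σd² / [n(n²−1)] = 1 − 6×160 / (8×63)
  = 1 − 960/504 = 1 − 1.9048 ≈ -0.905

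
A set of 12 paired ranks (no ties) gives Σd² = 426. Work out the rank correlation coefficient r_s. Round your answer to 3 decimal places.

ρ = 1 − 6Σd² / [n(n²−1)] = 1 − 6×426 / (12×143)
  = 1 − 2556/1716 = 1 − 1.4895 ≈ -0.490

-0.490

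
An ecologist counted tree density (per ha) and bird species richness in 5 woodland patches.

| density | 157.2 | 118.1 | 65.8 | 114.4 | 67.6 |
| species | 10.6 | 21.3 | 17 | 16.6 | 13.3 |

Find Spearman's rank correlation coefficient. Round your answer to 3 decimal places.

Rank density: 5, 4, 1, 3, 2
Rank species: 1, 5, 4, 3, 2
d = rank(density) − rank(species): 4, -1, -3, 0, 0; Σd² = 26
ρ = 1 − 6Σd² / [n(n²−1)] = 1 − 6×26 / (5×24) = 1 − 156/120 ≈ -0.300

-0.300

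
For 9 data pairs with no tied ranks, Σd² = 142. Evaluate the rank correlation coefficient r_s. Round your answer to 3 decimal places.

-0.183

ρ = 1 − 6Σd² / [n(n²−1)] = 1 − 6×142 / (9×80)
  = 1 − 852/720 = 1 − 1.1833 ≈ -0.183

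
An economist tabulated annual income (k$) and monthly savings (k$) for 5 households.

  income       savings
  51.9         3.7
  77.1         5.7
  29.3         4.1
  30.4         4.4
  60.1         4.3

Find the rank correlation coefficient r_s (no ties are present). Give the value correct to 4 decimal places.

Rank income: 3, 5, 1, 2, 4
Rank savings: 1, 5, 2, 4, 3
d = rank(income) − rank(savings): 2, 0, -1, -2, 1; Σd² = 10
ρ = 1 − 6Σd² / [n(n²−1)] = 1 − 6×10 / (5×24) = 1 − 60/120 ≈ 0.5000

0.5000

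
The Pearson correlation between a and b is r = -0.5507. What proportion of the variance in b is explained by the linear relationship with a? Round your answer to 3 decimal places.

r² = (-0.5507)² = 0.303

0.303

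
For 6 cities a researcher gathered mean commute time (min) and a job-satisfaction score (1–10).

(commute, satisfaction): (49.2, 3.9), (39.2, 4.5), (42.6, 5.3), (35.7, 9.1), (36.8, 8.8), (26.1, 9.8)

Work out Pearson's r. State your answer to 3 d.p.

-0.852

n = 6, Σx = 229.6, Σy = 41.4, Σx² = 9081.98, Σy² = 319.84, Σxy = 1498.55
nΣxy − ΣxΣy = 8991.3 − 9505.44 = -514.14
nΣx² − (Σx)² = 54491.88 − 52716.16 = 1775.72; nΣy² − (Σy)² = 1919.04 − 1713.96 = 205.08
r = -514.14 / √(1775.72 × 205.08) = -514.14 / 603.4606 ≈ -0.852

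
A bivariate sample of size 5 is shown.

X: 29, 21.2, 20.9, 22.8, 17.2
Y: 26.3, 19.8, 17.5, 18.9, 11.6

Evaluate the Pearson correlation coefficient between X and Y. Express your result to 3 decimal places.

n = 5, ΣX = 111.1, ΣY = 94.1, ΣX² = 2542.93, ΣY² = 1881.75, ΣXY = 2178.65
nΣXY − ΣXΣY = 10893.25 − 10454.51 = 438.74
nΣX² − (ΣX)² = 12714.65 − 12343.21 = 371.44; nΣY² − (ΣY)² = 9408.75 − 8854.81 = 553.94
r = 438.74 / √(371.44 × 553.94) = 438.74 / 453.6028 ≈ 0.967

0.967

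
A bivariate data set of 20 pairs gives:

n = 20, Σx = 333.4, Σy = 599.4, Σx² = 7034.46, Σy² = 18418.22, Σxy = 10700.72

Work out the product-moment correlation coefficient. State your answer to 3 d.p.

r = (nΣxy − ΣxΣy) / √[(nΣx² − (Σx)²)(nΣy² − (Σy)²)]
Numerator: 20×10700.72 − 333.4×599.4 = 14174.44
Denominator: √[(140689.2 − 111155.56)(368364.4 − 359280.36)] = √[29533.64 × 9084.04] = 16379.4007
r = 14174.44 / 16379.4007 ≈ 0.865

0.865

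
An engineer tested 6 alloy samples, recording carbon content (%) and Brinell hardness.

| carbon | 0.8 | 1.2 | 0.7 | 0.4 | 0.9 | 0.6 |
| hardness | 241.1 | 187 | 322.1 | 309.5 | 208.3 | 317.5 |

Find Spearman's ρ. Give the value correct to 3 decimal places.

Rank carbon: 4, 6, 3, 1, 5, 2
Rank hardness: 3, 1, 6, 4, 2, 5
d = rank(carbon) − rank(hardness): 1, 5, -3, -3, 3, -3; Σd² = 62
ρ = 1 − 6Σd² / [n(n²−1)] = 1 − 6×62 / (6×35) = 1 − 372/210 ≈ -0.771

-0.771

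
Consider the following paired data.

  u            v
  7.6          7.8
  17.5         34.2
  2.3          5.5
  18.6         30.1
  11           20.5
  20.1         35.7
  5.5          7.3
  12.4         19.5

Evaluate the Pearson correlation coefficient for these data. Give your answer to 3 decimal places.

n = 8, Σu = 95, Σv = 160.6, Σu² = 1424.28, Σv² = 4295.02, Σuv = 2455.31
nΣuv − ΣuΣv = 19642.48 − 15257 = 4385.48
nΣu² − (Σu)² = 11394.24 − 9025 = 2369.24; nΣv² − (Σv)² = 34360.16 − 25792.36 = 8567.8
r = 4385.48 / √(2369.24 × 8567.8) = 4385.48 / 4505.4605 ≈ 0.973

0.973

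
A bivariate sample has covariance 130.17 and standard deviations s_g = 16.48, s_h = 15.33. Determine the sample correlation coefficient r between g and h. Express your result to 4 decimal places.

0.5152

r = Cov(g,h) / (s_g · s_h) = 130.17 / (16.48 × 15.33)
  = 130.17 / 252.6384 ≈ 0.5152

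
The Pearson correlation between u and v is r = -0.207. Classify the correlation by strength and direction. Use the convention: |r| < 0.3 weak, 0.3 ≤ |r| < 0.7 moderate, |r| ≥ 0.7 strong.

weak negative

r = -0.207 < 0 so the relationship is negative.
|r| = 0.207, which falls in the weak range.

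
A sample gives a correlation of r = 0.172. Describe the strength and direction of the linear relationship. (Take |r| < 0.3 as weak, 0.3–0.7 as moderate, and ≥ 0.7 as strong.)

r = 0.172 > 0 so the relationship is positive.
|r| = 0.172, which falls in the weak range.

weak positive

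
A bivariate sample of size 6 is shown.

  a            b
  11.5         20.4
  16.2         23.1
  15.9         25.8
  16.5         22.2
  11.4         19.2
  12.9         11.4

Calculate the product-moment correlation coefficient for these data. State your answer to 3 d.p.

0.568

n = 6, Σa = 84.4, Σb = 122.1, Σa² = 1216.12, Σb² = 2606.85, Σab = 1751.28
nΣab − ΣaΣb = 10507.68 − 10305.24 = 202.44
nΣa² − (Σa)² = 7296.72 − 7123.36 = 173.36; nΣb² − (Σb)² = 15641.1 − 14908.41 = 732.69
r = 202.44 / √(173.36 × 732.69) = 202.44 / 356.3974 ≈ 0.568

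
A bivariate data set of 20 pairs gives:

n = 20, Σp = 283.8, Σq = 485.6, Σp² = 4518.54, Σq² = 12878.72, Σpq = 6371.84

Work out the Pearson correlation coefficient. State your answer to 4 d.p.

-0.7094

r = (nΣpq − ΣpΣq) / √[(nΣp² − (Σp)²)(nΣq² − (Σq)²)]
Numerator: 20×6371.84 − 283.8×485.6 = -10376.48
Denominator: √[(90370.8 − 80542.44)(257574.4 − 235807.36)] = √[9828.36 × 21767.04] = 14626.4933
r = -10376.48 / 14626.4933 ≈ -0.7094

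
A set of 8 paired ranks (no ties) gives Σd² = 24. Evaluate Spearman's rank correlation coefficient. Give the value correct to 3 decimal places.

0.714

ρ = 1 − 6Σd² / [n(n²−1)] = 1 − 6×24 / (8×63)
  = 1 − 144/504 = 1 − 0.2857 ≈ 0.714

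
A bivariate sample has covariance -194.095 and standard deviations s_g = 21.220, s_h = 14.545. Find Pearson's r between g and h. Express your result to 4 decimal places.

-0.6289

r = Cov(g,h) / (s_g · s_h) = -194.095 / (21.220 × 14.545)
  = -194.095 / 308.6449 ≈ -0.6289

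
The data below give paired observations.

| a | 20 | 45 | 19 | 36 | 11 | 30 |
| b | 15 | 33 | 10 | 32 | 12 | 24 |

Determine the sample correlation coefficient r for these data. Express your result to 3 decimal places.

n = 6, Σa = 161, Σb = 126, Σa² = 5103, Σb² = 3158, Σab = 3979
nΣab − ΣaΣb = 23874 − 20286 = 3588
nΣa² − (Σa)² = 30618 − 25921 = 4697; nΣb² − (Σb)² = 18948 − 15876 = 3072
r = 3588 / √(4697 × 3072) = 3588 / 3798.5766 ≈ 0.945

0.945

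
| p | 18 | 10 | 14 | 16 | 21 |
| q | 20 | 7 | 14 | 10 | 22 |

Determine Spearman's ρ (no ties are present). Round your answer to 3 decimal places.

0.900

Rank p: 4, 1, 2, 3, 5
Rank q: 4, 1, 3, 2, 5
d = rank(p) − rank(q): 0, 0, -1, 1, 0; Σd² = 2
ρ = 1 − 6Σd² / [n(n²−1)] = 1 − 6×2 / (5×24) = 1 − 12/120 ≈ 0.900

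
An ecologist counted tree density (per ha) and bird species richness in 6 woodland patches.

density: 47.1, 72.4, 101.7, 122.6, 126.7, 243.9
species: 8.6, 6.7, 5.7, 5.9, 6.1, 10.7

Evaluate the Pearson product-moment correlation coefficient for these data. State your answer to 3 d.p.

n = 6, Σx = 714.4, Σy = 43.7, Σx² = 108373.92, Σy² = 337.85, Σxy = 5575.77
nΣxy − ΣxΣy = 33454.62 − 31219.28 = 2235.34
nΣx² − (Σx)² = 650243.52 − 510367.36 = 139876.16; nΣy² − (Σy)² = 2027.1 − 1909.69 = 117.41
r = 2235.34 / √(139876.16 × 117.41) = 2235.34 / 4052.5128 ≈ 0.552

0.552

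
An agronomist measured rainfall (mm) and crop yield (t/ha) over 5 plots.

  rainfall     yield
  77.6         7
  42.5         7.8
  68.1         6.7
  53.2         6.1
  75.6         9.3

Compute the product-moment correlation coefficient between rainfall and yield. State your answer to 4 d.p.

0.2558

n = 5, Σx = 317, Σy = 36.9, Σx² = 21011.22, Σy² = 278.43, Σxy = 2358.57
nΣxy − ΣxΣy = 11792.85 − 11697.3 = 95.55
nΣx² − (Σx)² = 105056.1 − 100489 = 4567.1; nΣy² − (Σy)² = 1392.15 − 1361.61 = 30.54
r = 95.55 / √(4567.1 × 30.54) = 95.55 / 373.4692 ≈ 0.2558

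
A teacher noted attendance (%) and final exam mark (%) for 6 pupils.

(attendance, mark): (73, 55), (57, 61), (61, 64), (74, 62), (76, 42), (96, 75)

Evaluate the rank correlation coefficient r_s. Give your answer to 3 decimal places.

0.143

Rank attendance: 3, 1, 2, 4, 5, 6
Rank mark: 2, 3, 5, 4, 1, 6
d = rank(attendance) − rank(mark): 1, -2, -3, 0, 4, 0; Σd² = 30
ρ = 1 − 6Σd² / [n(n²−1)] = 1 − 6×30 / (6×35) = 1 − 180/210 ≈ 0.143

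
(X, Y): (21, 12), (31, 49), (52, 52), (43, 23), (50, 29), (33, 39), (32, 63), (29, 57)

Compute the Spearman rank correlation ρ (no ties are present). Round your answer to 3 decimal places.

0.024

Rank X: 1, 3, 8, 6, 7, 5, 4, 2
Rank Y: 1, 5, 6, 2, 3, 4, 8, 7
d = rank(X) − rank(Y): 0, -2, 2, 4, 4, 1, -4, -5; Σd² = 82
ρ = 1 − 6Σd² / [n(n²−1)] = 1 − 6×82 / (8×63) = 1 − 492/504 ≈ 0.024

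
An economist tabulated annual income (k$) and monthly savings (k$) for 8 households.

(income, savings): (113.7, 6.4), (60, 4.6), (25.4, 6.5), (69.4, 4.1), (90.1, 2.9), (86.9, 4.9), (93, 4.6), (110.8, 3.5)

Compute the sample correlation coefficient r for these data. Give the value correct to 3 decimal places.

n = 8, Σx = 649.3, Σy = 37.5, Σx² = 58584.47, Σy² = 187.01, Σxy = 2956.02
nΣxy − ΣxΣy = 23648.16 − 24348.75 = -700.59
nΣx² − (Σx)² = 468675.76 − 421590.49 = 47085.27; nΣy² − (Σy)² = 1496.08 − 1406.25 = 89.83
r = -700.59 / √(47085.27 × 89.83) = -700.59 / 2056.6161 ≈ -0.341

-0.341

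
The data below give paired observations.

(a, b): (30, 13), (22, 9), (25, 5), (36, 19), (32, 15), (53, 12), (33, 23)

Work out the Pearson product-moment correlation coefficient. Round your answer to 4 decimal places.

n = 7, Σa = 231, Σb = 96, Σa² = 8227, Σb² = 1534, Σab = 3272
nΣab − ΣaΣb = 22904 − 22176 = 728
nΣa² − (Σa)² = 57589 − 53361 = 4228; nΣb² − (Σb)² = 10738 − 9216 = 1522
r = 728 / √(4228 × 1522) = 728 / 2536.7333 ≈ 0.2870

0.2870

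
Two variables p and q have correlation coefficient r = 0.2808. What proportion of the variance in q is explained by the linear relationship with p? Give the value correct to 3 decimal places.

r² = (0.2808)² = 0.079

0.079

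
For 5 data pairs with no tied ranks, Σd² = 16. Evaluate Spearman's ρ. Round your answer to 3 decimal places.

0.200

ρ = 1 − 6Σd² / [n(n²−1)] = 1 − 6×16 / (5×24)
  = 1 − 96/120 = 1 − 0.8000 ≈ 0.200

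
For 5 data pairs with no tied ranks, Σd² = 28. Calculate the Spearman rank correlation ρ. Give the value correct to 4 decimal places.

-0.4000

ρ = 1 − 6Σd² / [n(n²−1)] = 1 − 6×28 / (5×24)
  = 1 − 168/120 = 1 − 1.40000 ≈ -0.4000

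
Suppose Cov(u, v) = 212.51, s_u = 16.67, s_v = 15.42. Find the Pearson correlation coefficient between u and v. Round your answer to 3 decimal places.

0.827

r = Cov(u,v) / (s_u · s_v) = 212.51 / (16.67 × 15.42)
  = 212.51 / 257.0514 ≈ 0.827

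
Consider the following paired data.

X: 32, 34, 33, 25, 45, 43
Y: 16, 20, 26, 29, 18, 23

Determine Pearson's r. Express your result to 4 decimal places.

-0.4893

n = 6, ΣX = 212, ΣY = 132, ΣX² = 7768, ΣY² = 3026, ΣXY = 4574
nΣXY − ΣXΣY = 27444 − 27984 = -540
nΣX² − (ΣX)² = 46608 − 44944 = 1664; nΣY² − (ΣY)² = 18156 − 17424 = 732
r = -540 / √(1664 × 732) = -540 / 1103.6521 ≈ -0.4893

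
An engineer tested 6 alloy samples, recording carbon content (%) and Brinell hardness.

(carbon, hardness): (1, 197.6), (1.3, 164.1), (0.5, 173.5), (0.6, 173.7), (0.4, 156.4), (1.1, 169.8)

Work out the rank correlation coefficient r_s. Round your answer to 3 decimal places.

Rank carbon: 4, 6, 2, 3, 1, 5
Rank hardness: 6, 2, 4, 5, 1, 3
d = rank(carbon) − rank(hardness): -2, 4, -2, -2, 0, 2; Σd² = 32
ρ = 1 − 6Σd² / [n(n²−1)] = 1 − 6×32 / (6×35) = 1 − 192/210 ≈ 0.086

0.086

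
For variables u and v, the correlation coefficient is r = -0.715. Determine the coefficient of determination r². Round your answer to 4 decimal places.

r² = (-0.715)² = 0.5112

0.5112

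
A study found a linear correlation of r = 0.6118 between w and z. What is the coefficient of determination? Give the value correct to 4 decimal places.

0.3743

r² = (0.6118)² = 0.3743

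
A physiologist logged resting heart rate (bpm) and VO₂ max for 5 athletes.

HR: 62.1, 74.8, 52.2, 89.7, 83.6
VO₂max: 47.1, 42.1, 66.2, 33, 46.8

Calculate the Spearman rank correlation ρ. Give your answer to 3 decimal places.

-0.900

Rank HR: 2, 3, 1, 5, 4
Rank VO₂max: 4, 2, 5, 1, 3
d = rank(HR) − rank(VO₂max): -2, 1, -4, 4, 1; Σd² = 38
ρ = 1 − 6Σd² / [n(n²−1)] = 1 − 6×38 / (5×24) = 1 − 228/120 ≈ -0.900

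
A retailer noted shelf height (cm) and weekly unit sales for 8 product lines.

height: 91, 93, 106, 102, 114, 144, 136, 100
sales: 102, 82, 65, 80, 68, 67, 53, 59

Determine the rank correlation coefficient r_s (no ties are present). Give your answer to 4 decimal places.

-0.6190

Rank height: 1, 2, 5, 4, 6, 8, 7, 3
Rank sales: 8, 7, 3, 6, 5, 4, 1, 2
d = rank(height) − rank(sales): -7, -5, 2, -2, 1, 4, 6, 1; Σd² = 136
ρ = 1 − 6Σd² / [n(n²−1)] = 1 − 6×136 / (8×63) = 1 − 816/504 ≈ -0.6190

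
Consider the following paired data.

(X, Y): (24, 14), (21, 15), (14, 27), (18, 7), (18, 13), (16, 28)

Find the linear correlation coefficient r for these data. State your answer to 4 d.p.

-0.5841

n = 6, ΣX = 111, ΣY = 104, ΣX² = 2117, ΣY² = 2152, ΣXY = 1837
nΣXY − ΣXΣY = 11022 − 11544 = -522
nΣX² − (ΣX)² = 12702 − 12321 = 381; nΣY² − (ΣY)² = 12912 − 10816 = 2096
r = -522 / √(381 × 2096) = -522 / 893.6308 ≈ -0.5841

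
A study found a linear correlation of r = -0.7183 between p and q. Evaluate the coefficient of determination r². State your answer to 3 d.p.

0.516

r² = (-0.7183)² = 0.516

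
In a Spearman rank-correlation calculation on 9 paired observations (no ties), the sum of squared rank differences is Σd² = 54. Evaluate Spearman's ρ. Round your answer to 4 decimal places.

ρ = 1 − 6Σd² / [n(n²−1)] = 1 − 6×54 / (9×80)
  = 1 − 324/720 = 1 − 0.45000 ≈ 0.5500

0.5500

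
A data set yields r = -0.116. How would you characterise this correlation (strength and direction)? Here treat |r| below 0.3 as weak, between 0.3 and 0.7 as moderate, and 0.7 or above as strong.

r = -0.116 < 0 so the relationship is negative.
|r| = 0.116, which falls in the weak range.

weak negative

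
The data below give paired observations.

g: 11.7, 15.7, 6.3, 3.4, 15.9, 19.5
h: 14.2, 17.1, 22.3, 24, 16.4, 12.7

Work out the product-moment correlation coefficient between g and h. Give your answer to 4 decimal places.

-0.8965

n = 6, Σg = 72.5, Σh = 106.7, Σg² = 1067.69, Σh² = 1997.59, Σgh = 1165.11
nΣgh − ΣgΣh = 6990.66 − 7735.75 = -745.09
nΣg² − (Σg)² = 6406.14 − 5256.25 = 1149.89; nΣh² − (Σh)² = 11985.54 − 11384.89 = 600.65
r = -745.09 / √(1149.89 × 600.65) = -745.09 / 831.0725 ≈ -0.8965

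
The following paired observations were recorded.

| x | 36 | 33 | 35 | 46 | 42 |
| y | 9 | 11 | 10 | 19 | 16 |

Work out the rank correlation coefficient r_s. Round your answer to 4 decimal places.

Rank x: 3, 1, 2, 5, 4
Rank y: 1, 3, 2, 5, 4
d = rank(x) − rank(y): 2, -2, 0, 0, 0; Σd² = 8
ρ = 1 − 6Σd² / [n(n²−1)] = 1 − 6×8 / (5×24) = 1 − 48/120 ≈ 0.6000

0.6000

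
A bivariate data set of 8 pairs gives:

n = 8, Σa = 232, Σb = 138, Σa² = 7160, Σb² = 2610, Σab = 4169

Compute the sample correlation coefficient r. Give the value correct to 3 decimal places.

r = (nΣab − ΣaΣb) / √[(nΣa² − (Σa)²)(nΣb² − (Σb)²)]
Numerator: 8×4169 − 232×138 = 1336
Denominator: √[(57280 − 53824)(20880 − 19044)] = √[3456 × 1836] = 2518.9712
r = 1336 / 2518.9712 ≈ 0.530

0.530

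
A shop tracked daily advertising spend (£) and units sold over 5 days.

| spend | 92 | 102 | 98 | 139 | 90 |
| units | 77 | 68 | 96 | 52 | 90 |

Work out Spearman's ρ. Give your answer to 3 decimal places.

Rank spend: 2, 4, 3, 5, 1
Rank units: 3, 2, 5, 1, 4
d = rank(spend) − rank(units): -1, 2, -2, 4, -3; Σd² = 34
ρ = 1 − 6Σd² / [n(n²−1)] = 1 − 6×34 / (5×24) = 1 − 204/120 ≈ -0.700

-0.700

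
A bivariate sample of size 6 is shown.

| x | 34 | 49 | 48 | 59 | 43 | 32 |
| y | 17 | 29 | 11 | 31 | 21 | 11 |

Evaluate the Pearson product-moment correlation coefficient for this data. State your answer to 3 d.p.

0.712

n = 6, Σx = 265, Σy = 120, Σx² = 12215, Σy² = 2774, Σxy = 5611
nΣxy − ΣxΣy = 33666 − 31800 = 1866
nΣx² − (Σx)² = 73290 − 70225 = 3065; nΣy² − (Σy)² = 16644 − 14400 = 2244
r = 1866 / √(3065 × 2244) = 1866 / 2622.5674 ≈ 0.712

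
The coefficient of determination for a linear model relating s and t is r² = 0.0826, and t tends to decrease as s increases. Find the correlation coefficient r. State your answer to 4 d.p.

|r| = √0.0826 = 0.2874
The association is negative, so r = −0.2874.

-0.2874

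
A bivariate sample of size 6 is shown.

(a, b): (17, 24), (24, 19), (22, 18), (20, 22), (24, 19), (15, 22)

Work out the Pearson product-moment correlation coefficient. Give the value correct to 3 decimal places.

n = 6, Σa = 122, Σb = 124, Σa² = 2550, Σb² = 2590, Σab = 2486
nΣab − ΣaΣb = 14916 − 15128 = -212
nΣa² − (Σa)² = 15300 − 14884 = 416; nΣb² − (Σb)² = 15540 − 15376 = 164
r = -212 / √(416 × 164) = -212 / 261.1972 ≈ -0.812

-0.812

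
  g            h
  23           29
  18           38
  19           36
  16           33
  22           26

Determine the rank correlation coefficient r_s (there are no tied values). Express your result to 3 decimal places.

-0.600

Rank g: 5, 2, 3, 1, 4
Rank h: 2, 5, 4, 3, 1
d = rank(g) − rank(h): 3, -3, -1, -2, 3; Σd² = 32
ρ = 1 − 6Σd² / [n(n²−1)] = 1 − 6×32 / (5×24) = 1 − 192/120 ≈ -0.600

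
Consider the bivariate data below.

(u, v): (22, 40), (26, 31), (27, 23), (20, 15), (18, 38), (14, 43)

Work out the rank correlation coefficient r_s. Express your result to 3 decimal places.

-0.543

Rank u: 4, 5, 6, 3, 2, 1
Rank v: 5, 3, 2, 1, 4, 6
d = rank(u) − rank(v): -1, 2, 4, 2, -2, -5; Σd² = 54
ρ = 1 − 6Σd² / [n(n²−1)] = 1 − 6×54 / (6×35) = 1 − 324/210 ≈ -0.543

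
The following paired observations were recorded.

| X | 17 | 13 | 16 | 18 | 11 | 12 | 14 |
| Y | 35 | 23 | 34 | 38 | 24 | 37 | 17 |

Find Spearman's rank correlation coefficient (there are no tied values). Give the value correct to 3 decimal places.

0.429

Rank X: 6, 3, 5, 7, 1, 2, 4
Rank Y: 5, 2, 4, 7, 3, 6, 1
d = rank(X) − rank(Y): 1, 1, 1, 0, -2, -4, 3; Σd² = 32
ρ = 1 − 6Σd² / [n(n²−1)] = 1 − 6×32 / (7×48) = 1 − 192/336 ≈ 0.429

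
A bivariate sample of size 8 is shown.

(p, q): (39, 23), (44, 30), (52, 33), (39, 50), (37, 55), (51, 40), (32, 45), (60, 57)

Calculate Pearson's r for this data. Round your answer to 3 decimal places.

n = 8, Σp = 354, Σq = 333, Σp² = 16276, Σq² = 14917, Σpq = 14818
nΣpq − ΣpΣq = 118544 − 117882 = 662
nΣp² − (Σp)² = 130208 − 125316 = 4892; nΣq² − (Σq)² = 119336 − 110889 = 8447
r = 662 / √(4892 × 8447) = 662 / 6428.2754 ≈ 0.103

0.103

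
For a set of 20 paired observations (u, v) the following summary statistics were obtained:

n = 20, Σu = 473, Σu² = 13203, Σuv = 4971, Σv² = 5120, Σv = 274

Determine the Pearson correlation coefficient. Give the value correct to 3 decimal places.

r = (nΣuv − ΣuΣv) / √[(nΣu² − (Σu)²)(nΣv² − (Σv)²)]
Numerator: 20×4971 − 473×274 = -30182
Denominator: √[(264060 − 223729)(102400 − 75076)] = √[40331 × 27324] = 33196.4493
r = -30182 / 33196.4493 ≈ -0.909

-0.909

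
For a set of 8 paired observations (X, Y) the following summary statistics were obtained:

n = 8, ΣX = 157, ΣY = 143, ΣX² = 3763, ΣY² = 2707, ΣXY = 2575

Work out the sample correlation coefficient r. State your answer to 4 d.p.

r = (nΣXY − ΣXΣY) / √[(nΣX² − (ΣX)²)(nΣY² − (ΣY)²)]
Numerator: 8×2575 − 157×143 = -1851
Denominator: √[(30104 − 24649)(21656 − 20449)] = √[5455 × 1207] = 2565.9667
r = -1851 / 2565.9667 ≈ -0.7214

-0.7214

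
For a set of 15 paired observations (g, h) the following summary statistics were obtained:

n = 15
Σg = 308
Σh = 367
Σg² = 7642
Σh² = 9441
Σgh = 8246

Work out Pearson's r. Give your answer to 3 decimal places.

r = (nΣgh − ΣgΣh) / √[(nΣg² − (Σg)²)(nΣh² − (Σh)²)]
Numerator: 15×8246 − 308×367 = 10654
Denominator: √[(114630 − 94864)(141615 − 134689)] = √[19766 × 6926] = 11700.3981
r = 10654 / 11700.3981 ≈ 0.911

0.911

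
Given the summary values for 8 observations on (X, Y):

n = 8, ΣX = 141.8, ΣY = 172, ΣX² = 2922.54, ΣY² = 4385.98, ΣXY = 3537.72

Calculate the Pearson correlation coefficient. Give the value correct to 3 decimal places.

r = (nΣXY − ΣXΣY) / √[(nΣX² − (ΣX)²)(nΣY² − (ΣY)²)]
Numerator: 8×3537.72 − 141.8×172 = 3912.16
Denominator: √[(23380.32 − 20107.24)(35087.84 − 29584)] = √[3273.08 × 5503.84] = 4244.3502
r = 3912.16 / 4244.3502 ≈ 0.922

0.922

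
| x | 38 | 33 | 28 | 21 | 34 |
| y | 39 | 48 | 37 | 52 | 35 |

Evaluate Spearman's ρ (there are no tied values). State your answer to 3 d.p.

-0.500

Rank x: 5, 3, 2, 1, 4
Rank y: 3, 4, 2, 5, 1
d = rank(x) − rank(y): 2, -1, 0, -4, 3; Σd² = 30
ρ = 1 − 6Σd² / [n(n²−1)] = 1 − 6×30 / (5×24) = 1 − 180/120 ≈ -0.500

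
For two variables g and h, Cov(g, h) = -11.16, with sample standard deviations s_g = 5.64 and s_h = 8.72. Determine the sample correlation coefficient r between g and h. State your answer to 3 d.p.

r = Cov(g,h) / (s_g · s_h) = -11.16 / (5.64 × 8.72)
  = -11.16 / 49.1808 ≈ -0.227

-0.227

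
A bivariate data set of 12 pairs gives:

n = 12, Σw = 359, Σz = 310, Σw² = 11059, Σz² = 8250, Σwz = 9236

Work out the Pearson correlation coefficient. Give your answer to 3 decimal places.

r = (nΣwz − ΣwΣz) / √[(nΣw² − (Σw)²)(nΣz² − (Σz)²)]
Numerator: 12×9236 − 359×310 = -458
Denominator: √[(132708 − 128881)(99000 − 96100)] = √[3827 × 2900] = 3331.4111
r = -458 / 3331.4111 ≈ -0.137

-0.137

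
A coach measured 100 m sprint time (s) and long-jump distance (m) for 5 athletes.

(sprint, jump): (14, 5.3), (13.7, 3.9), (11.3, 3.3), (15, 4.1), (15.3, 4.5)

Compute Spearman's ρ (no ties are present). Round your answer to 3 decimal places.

Rank sprint: 3, 2, 1, 4, 5
Rank jump: 5, 2, 1, 3, 4
d = rank(sprint) − rank(jump): -2, 0, 0, 1, 1; Σd² = 6
ρ = 1 − 6Σd² / [n(n²−1)] = 1 − 6×6 / (5×24) = 1 − 36/120 ≈ 0.700

0.700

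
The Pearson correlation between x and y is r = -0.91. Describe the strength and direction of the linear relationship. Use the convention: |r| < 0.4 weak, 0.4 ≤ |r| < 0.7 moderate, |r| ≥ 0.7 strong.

r = -0.91 < 0 so the relationship is negative.
|r| = 0.91, which falls in the strong range.

strong negative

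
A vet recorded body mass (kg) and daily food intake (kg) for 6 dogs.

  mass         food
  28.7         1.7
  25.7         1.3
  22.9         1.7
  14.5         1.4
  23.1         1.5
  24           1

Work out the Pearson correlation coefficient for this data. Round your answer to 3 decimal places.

n = 6, Σx = 138.9, Σy = 8.6, Σx² = 3328.45, Σy² = 12.68, Σxy = 200.08
nΣxy − ΣxΣy = 1200.48 − 1194.54 = 5.94
nΣx² − (Σx)² = 19970.7 − 19293.21 = 677.49; nΣy² − (Σy)² = 76.08 − 73.96 = 2.12
r = 5.94 / √(677.49 × 2.12) = 5.94 / 37.8983 ≈ 0.157

0.157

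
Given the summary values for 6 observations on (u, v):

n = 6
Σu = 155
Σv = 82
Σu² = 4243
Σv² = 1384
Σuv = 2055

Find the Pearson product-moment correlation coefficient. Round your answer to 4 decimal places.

r = (nΣuv − ΣuΣv) / √[(nΣu² − (Σu)²)(nΣv² − (Σv)²)]
Numerator: 6×2055 − 155×82 = -380
Denominator: √[(25458 − 24025)(8304 − 6724)] = √[1433 × 1580] = 1504.7060
r = -380 / 1504.7060 ≈ -0.2525

-0.2525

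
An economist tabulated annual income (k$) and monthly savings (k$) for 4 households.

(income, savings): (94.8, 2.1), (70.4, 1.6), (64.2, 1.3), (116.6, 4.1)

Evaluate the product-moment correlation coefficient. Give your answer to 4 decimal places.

0.9476

n = 4, Σx = 346, Σy = 9.1, Σx² = 31660.4, Σy² = 25.47, Σxy = 873.24
nΣxy − ΣxΣy = 3492.96 − 3148.6 = 344.36
nΣx² − (Σx)² = 126641.6 − 119716 = 6925.6; nΣy² − (Σy)² = 101.88 − 82.81 = 19.07
r = 344.36 / √(6925.6 × 19.07) = 344.36 / 363.4160 ≈ 0.9476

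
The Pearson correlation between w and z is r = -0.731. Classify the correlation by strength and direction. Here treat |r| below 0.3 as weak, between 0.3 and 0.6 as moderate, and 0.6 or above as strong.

r = -0.731 < 0 so the relationship is negative.
|r| = 0.731, which falls in the strong range.

strong negative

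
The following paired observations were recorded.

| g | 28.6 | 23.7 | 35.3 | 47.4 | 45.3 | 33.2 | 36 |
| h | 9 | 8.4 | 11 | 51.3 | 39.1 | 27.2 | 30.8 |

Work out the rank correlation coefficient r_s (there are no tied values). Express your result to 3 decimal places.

0.964

Rank g: 2, 1, 4, 7, 6, 3, 5
Rank h: 2, 1, 3, 7, 6, 4, 5
d = rank(g) − rank(h): 0, 0, 1, 0, 0, -1, 0; Σd² = 2
ρ = 1 − 6Σd² / [n(n²−1)] = 1 − 6×2 / (7×48) = 1 − 12/336 ≈ 0.964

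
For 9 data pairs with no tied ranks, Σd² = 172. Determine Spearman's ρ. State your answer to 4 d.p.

-0.4333

ρ = 1 − 6Σd² / [n(n²−1)] = 1 − 6×172 / (9×80)
  = 1 − 1032/720 = 1 − 1.43333 ≈ -0.4333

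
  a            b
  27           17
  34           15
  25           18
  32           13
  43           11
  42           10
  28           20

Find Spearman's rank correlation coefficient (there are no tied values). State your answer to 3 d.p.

Rank a: 2, 5, 1, 4, 7, 6, 3
Rank b: 5, 4, 6, 3, 2, 1, 7
d = rank(a) − rank(b): -3, 1, -5, 1, 5, 5, -4; Σd² = 102
ρ = 1 − 6Σd² / [n(n²−1)] = 1 − 6×102 / (7×48) = 1 − 612/336 ≈ -0.821

-0.821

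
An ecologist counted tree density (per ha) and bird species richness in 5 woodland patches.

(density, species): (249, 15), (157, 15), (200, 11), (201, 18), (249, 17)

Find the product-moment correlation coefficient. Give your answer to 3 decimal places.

0.216

n = 5, Σx = 1056, Σy = 76, Σx² = 229052, Σy² = 1184, Σxy = 16141
nΣxy − ΣxΣy = 80705 − 80256 = 449
nΣx² − (Σx)² = 1145260 − 1115136 = 30124; nΣy² − (Σy)² = 5920 − 5776 = 144
r = 449 / √(30124 × 144) = 449 / 2082.7520 ≈ 0.216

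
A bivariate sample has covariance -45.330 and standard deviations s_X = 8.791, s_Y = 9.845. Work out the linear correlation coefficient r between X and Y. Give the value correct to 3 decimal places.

r = Cov(X,Y) / (s_X · s_Y) = -45.330 / (8.791 × 9.845)
  = -45.330 / 86.5474 ≈ -0.524

-0.524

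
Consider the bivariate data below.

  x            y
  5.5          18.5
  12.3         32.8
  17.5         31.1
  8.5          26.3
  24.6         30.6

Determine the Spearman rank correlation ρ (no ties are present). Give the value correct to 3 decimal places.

Rank x: 1, 3, 4, 2, 5
Rank y: 1, 5, 4, 2, 3
d = rank(x) − rank(y): 0, -2, 0, 0, 2; Σd² = 8
ρ = 1 − 6Σd² / [n(n²−1)] = 1 − 6×8 / (5×24) = 1 − 48/120 ≈ 0.600

0.600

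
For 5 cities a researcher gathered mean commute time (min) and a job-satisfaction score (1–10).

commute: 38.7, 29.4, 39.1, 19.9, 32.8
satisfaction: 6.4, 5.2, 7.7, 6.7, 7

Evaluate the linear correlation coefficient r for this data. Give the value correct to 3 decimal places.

0.318

n = 5, Σx = 159.9, Σy = 33, Σx² = 5362.71, Σy² = 221.18, Σxy = 1064.56
nΣxy − ΣxΣy = 5322.8 − 5276.7 = 46.1
nΣx² − (Σx)² = 26813.55 − 25568.01 = 1245.54; nΣy² − (Σy)² = 1105.9 − 1089 = 16.9
r = 46.1 / √(1245.54 × 16.9) = 46.1 / 145.0849 ≈ 0.318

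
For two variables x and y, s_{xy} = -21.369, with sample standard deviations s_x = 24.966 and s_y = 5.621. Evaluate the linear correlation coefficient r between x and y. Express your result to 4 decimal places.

-0.1523

r = Cov(x,y) / (s_x · s_y) = -21.369 / (24.966 × 5.621)
  = -21.369 / 140.3339 ≈ -0.1523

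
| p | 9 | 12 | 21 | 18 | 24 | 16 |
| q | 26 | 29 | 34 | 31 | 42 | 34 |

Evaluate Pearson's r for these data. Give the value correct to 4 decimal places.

n = 6, Σp = 100, Σq = 196, Σp² = 1822, Σq² = 6554, Σpq = 3406
nΣpq − ΣpΣq = 20436 − 19600 = 836
nΣp² − (Σp)² = 10932 − 10000 = 932; nΣq² − (Σq)² = 39324 − 38416 = 908
r = 836 / √(932 × 908) = 836 / 919.9217 ≈ 0.9088

0.9088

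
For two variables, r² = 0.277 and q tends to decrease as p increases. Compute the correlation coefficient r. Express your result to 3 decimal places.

-0.526

|r| = √0.277 = 0.526
The association is negative, so r = −0.526.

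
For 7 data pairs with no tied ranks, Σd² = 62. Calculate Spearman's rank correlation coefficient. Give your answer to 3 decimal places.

ρ = 1 − 6Σd² / [n(n²−1)] = 1 − 6×62 / (7×48)
  = 1 − 372/336 = 1 − 1.1071 ≈ -0.107

-0.107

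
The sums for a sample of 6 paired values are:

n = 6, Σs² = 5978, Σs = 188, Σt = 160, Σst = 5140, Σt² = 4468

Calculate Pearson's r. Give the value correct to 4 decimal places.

r = (nΣst − ΣsΣt) / √[(nΣs² − (Σs)²)(nΣt² − (Σt)²)]
Numerator: 6×5140 − 188×160 = 760
Denominator: √[(35868 − 35344)(26808 − 25600)] = √[524 × 1208] = 795.6079
r = 760 / 795.6079 ≈ 0.9552

0.9552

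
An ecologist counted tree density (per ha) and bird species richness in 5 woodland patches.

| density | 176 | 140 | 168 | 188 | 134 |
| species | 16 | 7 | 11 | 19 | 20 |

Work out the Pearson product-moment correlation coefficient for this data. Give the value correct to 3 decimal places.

n = 5, Σx = 806, Σy = 73, Σx² = 132100, Σy² = 1187, Σxy = 11896
nΣxy − ΣxΣy = 59480 − 58838 = 642
nΣx² − (Σx)² = 660500 − 649636 = 10864; nΣy² − (Σy)² = 5935 − 5329 = 606
r = 642 / √(10864 × 606) = 642 / 2565.8496 ≈ 0.250

0.250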